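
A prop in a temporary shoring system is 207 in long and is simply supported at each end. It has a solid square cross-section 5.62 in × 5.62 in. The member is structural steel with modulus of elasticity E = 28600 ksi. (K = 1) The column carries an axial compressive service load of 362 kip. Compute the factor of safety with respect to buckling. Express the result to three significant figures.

I = a⁴/12 = 5.62⁴/12 = 83.13 in⁴
Effective length L_e = K·L = 1 × 207 = 207.0 in
P_cr = π²EI / L_e² = π² × 28600×10³ × 83.13 / 207.0² = 5.476×10^5 lb
Factor of safety n = P_cr / P = 547.63 / 362 = 1.51

n ≈ 1.51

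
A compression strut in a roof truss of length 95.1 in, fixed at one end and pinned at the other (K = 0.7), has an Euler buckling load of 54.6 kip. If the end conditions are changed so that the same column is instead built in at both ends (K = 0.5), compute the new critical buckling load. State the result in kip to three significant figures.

P_cr ≈ 107 kip

P_cr ∝ 1/K², so P_cr,new = P_cr,old × (K_old/K_new)² = 54.6 × (0.7/0.5)²
= 54.6 × 1.960 = 107 kip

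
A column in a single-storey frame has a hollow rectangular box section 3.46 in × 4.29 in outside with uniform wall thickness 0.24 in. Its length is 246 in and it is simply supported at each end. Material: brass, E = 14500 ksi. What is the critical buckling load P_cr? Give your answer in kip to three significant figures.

Inner dimensions: h_i = 4.29 − 2×0.24 = 3.810 in, b_i = 3.46 − 2×0.24 = 2.980 in
Weak-axis I_min = (h_o·b_o³ − h_i·b_i³)/12 with b_o = 3.46, b_i = 2.980 in (shorter outer/inner sides).
I_min = (4.29×3.46³ − 3.810×2.980³)/12 = 6.406 in⁴
Effective length L_e = K·L = 1 × 246 = 246.0 in
P_cr = π²EI / L_e² = π² × 14500×10³ × 6.406 / 246.0² = 1.515×10^4 lb

P_cr ≈ 15.1 kip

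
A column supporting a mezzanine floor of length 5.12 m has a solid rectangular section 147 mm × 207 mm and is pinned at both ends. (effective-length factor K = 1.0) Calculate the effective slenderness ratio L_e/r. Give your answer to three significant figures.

Buckling occurs about the weak axis: I_min = h·b³/12 with b = 147 mm (the shorter side).
I_min = 207×147³/12 = 5.480×10^7 mm⁴
A = 3.043×10^4 mm²;  r_min = √(I/A) = √(5.480×10^7/3.043×10^4) = 42.44 mm
L_e = K·L = 1 × 5.12 m = 5.120 m = 5120.0 mm
λ = L_e / r_min = 5120.0 / 42.44 = 121

λ ≈ 121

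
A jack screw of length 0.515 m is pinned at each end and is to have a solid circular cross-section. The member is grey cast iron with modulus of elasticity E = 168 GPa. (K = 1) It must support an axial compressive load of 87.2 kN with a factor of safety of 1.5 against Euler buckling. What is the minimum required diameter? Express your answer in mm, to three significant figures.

Required P_cr = n·P = 1.5 × 87.2 = 130.8 kN
L_e = K·L = 1 × 0.515 = 0.5150 m
Required I = P_cr·L_e²/(π²E) = 1.308×10^5 × 0.5150² / (π² × 1.68×10^11) = 2.092×10^-8 m⁴
I_req = 2.092×10^4 mm⁴
Solid circle: I = πd⁴/64  ⇒  d = (64I/π)^(1/4) = (64×2.092×10^4/π)^(1/4) = 25.6 mm

d ≈ 25.6 mm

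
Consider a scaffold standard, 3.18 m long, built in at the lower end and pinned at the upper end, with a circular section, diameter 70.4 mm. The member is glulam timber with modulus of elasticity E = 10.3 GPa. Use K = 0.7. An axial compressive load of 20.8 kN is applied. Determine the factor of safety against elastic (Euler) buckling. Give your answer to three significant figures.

n ≈ 1.19

I = πd⁴/64 = π×70.4⁴/64 = 1.206×10^6 mm⁴
I = 1.206×10^6 mm⁴ = 1.206×10^-6 m⁴
Effective length L_e = K·L = 0.7 × 3.18 = 2.226 m
P_cr = π²EI / L_e² = π² × 10.3×10⁹ × 1.206×10^-6 / 2.226² = 2.474×10^4 N
Factor of safety n = P_cr / P = 24.737 / 20.8 = 1.19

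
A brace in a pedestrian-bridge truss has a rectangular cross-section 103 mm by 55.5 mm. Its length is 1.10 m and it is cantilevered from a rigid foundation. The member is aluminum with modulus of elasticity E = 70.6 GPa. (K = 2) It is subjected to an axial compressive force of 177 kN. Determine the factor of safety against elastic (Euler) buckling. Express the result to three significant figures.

n ≈ 1.19

Buckling occurs about the weak axis: I_min = h·b³/12 with b = 55.5 mm (the shorter side).
I_min = 103×55.5³/12 = 1.467×10^6 mm⁴
I = 1.467×10^6 mm⁴ = 1.467×10^-6 m⁴
Effective length L_e = K·L = 2 × 1.10 = 2.200 m
P_cr = π²EI / L_e² = π² × 70.6×10⁹ × 1.467×10^-6 / 2.200² = 2.112×10^5 N
Factor of safety n = P_cr / P = 211.25 / 177 = 1.19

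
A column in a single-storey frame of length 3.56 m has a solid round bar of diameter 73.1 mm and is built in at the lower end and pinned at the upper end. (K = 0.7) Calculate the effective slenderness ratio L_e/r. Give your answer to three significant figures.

λ ≈ 136

For a solid circle r = d/4 = 73.1/4 = 18.27 mm
L_e = K·L = 0.7 × 3.56 m = 2.492 m = 2492.0 mm
λ = L_e / r_min = 2492.0 / 18.27 = 136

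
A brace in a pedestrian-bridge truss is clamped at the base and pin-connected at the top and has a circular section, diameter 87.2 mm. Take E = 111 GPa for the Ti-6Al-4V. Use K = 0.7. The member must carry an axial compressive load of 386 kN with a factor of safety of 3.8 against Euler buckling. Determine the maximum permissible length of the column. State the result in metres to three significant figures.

I = πd⁴/64 = π×87.2⁴/64 = 2.838×10^6 mm⁴
I = 2.838×10^-6 m⁴
Required critical load P_cr = n·P = 3.8 × 386 = 1467 kN = 1.467×10^6 N
From P_cr = π²EI/(K·L)²:  L = (1/K)·√(π²EI/P_cr) = (1/0.7)·√(π²×1.11×10^11×2.838×10^-6/1.467×10^6)
L = 2.08 m

L_max ≈ 2.08 m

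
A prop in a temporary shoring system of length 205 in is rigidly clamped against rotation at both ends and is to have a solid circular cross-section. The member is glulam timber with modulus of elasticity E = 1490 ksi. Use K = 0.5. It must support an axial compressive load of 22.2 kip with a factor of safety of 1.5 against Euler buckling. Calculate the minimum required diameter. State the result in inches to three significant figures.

Required P_cr = n·P = 1.5 × 22.2 = 33.30 kip
L_e = K·L = 0.5 × 205 = 102.5 in
Required I = P_cr·L_e²/(π²E) = 3.330×10^4 × 102.5² / (π² × 1.49×10^6) = 23.79 in⁴
Solid circle: I = πd⁴/64  ⇒  d = (64I/π)^(1/4) = (64×23.79/π)^(1/4) = 4.69 in

d ≈ 4.69 in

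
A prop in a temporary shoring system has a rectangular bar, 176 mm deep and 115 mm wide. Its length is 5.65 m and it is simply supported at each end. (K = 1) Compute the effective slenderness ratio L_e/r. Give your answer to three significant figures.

λ ≈ 170

Buckling occurs about the weak axis: I_min = h·b³/12 with b = 115 mm (the shorter side).
I_min = 176×115³/12 = 2.231×10^7 mm⁴
A = 2.024×10^4 mm²;  r_min = √(I/A) = √(2.231×10^7/2.024×10^4) = 33.20 mm
L_e = K·L = 1 × 5.65 m = 5.650 m = 5650.0 mm
λ = L_e / r_min = 5650.0 / 33.20 = 170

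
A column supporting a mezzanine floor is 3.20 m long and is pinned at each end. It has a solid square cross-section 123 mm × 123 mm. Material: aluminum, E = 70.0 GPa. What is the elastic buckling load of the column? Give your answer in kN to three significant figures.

P_cr ≈ 1290 kN

I = a⁴/12 = 123⁴/12 = 1.907×10^7 mm⁴
I = 1.907×10^7 mm⁴ = 1.907×10^-5 m⁴
Effective length L_e = K·L = 1 × 3.20 = 3.200 m
P_cr = π²EI / L_e² = π² × 70.0×10⁹ × 1.907×10^-5 / 3.200² = 1.287×10^6 N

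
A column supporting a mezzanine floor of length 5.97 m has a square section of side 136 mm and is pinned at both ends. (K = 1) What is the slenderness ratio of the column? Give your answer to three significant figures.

For a square r = a/√12 = 136/√12 = 39.26 mm
L_e = K·L = 1 × 5.97 m = 5.970 m = 5970.0 mm
λ = L_e / r_min = 5970.0 / 39.26 = 152

λ ≈ 152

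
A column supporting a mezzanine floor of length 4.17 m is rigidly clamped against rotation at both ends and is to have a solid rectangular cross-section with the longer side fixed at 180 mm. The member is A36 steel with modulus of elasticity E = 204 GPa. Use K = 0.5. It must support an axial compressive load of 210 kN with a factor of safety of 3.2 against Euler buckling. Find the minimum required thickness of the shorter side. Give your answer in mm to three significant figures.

Required P_cr = n·P = 3.2 × 210 = 672.0 kN
L_e = K·L = 0.5 × 4.17 = 2.085 m
Required I = P_cr·L_e²/(π²E) = 6.720×10^5 × 2.085² / (π² × 2.04×10^11) = 1.451×10^-6 m⁴
I_req = 1.451×10^6 mm⁴
Rectangle, weak axis: I_min = h·b³/12 with h = 180 mm fixed  ⇒  b = (12I/h)^(1/3) = 45.9 mm

b ≈ 45.9 mm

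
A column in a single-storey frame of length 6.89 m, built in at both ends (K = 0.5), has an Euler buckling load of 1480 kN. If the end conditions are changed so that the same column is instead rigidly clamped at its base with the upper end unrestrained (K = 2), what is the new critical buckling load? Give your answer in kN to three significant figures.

P_cr ≈ 92.5 kN

P_cr ∝ 1/K², so P_cr,new = P_cr,old × (K_old/K_new)² = 1480 × (0.5/2)²
= 1480 × 0.06250 = 92.5 kN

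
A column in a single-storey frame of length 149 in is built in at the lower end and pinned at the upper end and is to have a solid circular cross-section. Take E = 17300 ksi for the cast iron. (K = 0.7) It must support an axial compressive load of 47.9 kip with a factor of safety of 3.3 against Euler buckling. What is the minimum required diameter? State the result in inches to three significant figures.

Required P_cr = n·P = 3.3 × 47.9 = 158.1 kip
L_e = K·L = 0.7 × 149 = 104.3 in
Required I = P_cr·L_e²/(π²E) = 1.581×10^5 × 104.3² / (π² × 1.73×10^7) = 10.07 in⁴
Solid circle: I = πd⁴/64  ⇒  d = (64I/π)^(1/4) = (64×10.07/π)^(1/4) = 3.78 in

d ≈ 3.78 in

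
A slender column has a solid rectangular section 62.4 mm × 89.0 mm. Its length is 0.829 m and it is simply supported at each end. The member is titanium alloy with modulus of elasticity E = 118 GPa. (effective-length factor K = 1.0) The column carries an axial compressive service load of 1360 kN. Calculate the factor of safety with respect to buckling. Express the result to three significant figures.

n ≈ 2.25

Buckling occurs about the weak axis: I_min = h·b³/12 with b = 62.4 mm (the shorter side).
I_min = 89.0×62.4³/12 = 1.802×10^6 mm⁴
I = 1.802×10^6 mm⁴ = 1.802×10^-6 m⁴
Effective length L_e = K·L = 1 × 0.829 = 0.8290 m
P_cr = π²EI / L_e² = π² × 118×10⁹ × 1.802×10^-6 / 0.8290² = 3.054×10^6 N
Factor of safety n = P_cr / P = 3053.8 / 1360 = 2.25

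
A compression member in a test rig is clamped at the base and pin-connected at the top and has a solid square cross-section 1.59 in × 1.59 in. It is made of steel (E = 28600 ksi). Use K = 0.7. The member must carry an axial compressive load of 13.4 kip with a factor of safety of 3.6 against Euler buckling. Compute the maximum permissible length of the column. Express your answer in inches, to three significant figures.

I = a⁴/12 = 1.59⁴/12 = 0.5326 in⁴
Required critical load P_cr = n·P = 3.6 × 13.4 = 48.24 kip = 4.824×10^4 lb
From P_cr = π²EI/(K·L)²:  L = (1/K)·√(π²EI/P_cr) = (1/0.7)·√(π²×2.86×10^7×0.5326/4.824×10^4)
L = 79.8 in

L_max ≈ 79.8 in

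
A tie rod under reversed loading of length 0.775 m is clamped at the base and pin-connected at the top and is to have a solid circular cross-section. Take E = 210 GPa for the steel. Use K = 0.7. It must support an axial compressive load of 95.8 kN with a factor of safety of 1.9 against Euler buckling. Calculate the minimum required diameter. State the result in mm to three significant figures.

d ≈ 26.9 mm

Required P_cr = n·P = 1.9 × 95.8 = 182.0 kN
L_e = K·L = 0.7 × 0.775 = 0.5425 m
Required I = P_cr·L_e²/(π²E) = 1.820×10^5 × 0.5425² / (π² × 2.10×10^11) = 2.585×10^-8 m⁴
I_req = 2.585×10^4 mm⁴
Solid circle: I = πd⁴/64  ⇒  d = (64I/π)^(1/4) = (64×2.585×10^4/π)^(1/4) = 26.9 mm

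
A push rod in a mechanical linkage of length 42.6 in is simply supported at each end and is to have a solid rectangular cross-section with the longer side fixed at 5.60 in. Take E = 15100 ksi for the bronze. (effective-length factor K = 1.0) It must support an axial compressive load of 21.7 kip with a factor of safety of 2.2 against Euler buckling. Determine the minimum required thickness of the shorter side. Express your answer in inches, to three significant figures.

b ≈ 1.08 in

Required P_cr = n·P = 2.2 × 21.7 = 47.74 kip
L_e = K·L = 1 × 42.6 = 42.60 in
Required I = P_cr·L_e²/(π²E) = 4.774×10^4 × 42.60² / (π² × 1.51×10^7) = 0.5813 in⁴
Rectangle, weak axis: I_min = h·b³/12 with h = 5.60 in fixed  ⇒  b = (12I/h)^(1/3) = 1.08 in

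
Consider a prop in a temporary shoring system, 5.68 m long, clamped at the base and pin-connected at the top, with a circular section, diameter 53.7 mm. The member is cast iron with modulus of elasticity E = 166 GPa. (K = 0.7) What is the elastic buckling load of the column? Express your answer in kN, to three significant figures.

I = πd⁴/64 = π×53.7⁴/64 = 4.082×10^5 mm⁴
I = 4.082×10^5 mm⁴ = 4.082×10^-7 m⁴
Effective length L_e = K·L = 0.7 × 5.68 = 3.976 m
P_cr = π²EI / L_e² = π² × 166×10⁹ × 4.082×10^-7 / 3.976² = 4.230×10^4 N

P_cr ≈ 42.3 kN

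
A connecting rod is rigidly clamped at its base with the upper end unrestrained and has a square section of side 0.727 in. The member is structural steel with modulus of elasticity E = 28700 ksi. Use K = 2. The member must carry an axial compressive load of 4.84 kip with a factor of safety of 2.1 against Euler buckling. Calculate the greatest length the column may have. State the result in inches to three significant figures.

I = a⁴/12 = 0.727⁴/12 = 2.328×10^-2 in⁴
Required critical load P_cr = n·P = 2.1 × 4.84 = 10.16 kip = 1.016×10^4 lb
From P_cr = π²EI/(K·L)²:  L = (1/K)·√(π²EI/P_cr) = (1/2)·√(π²×2.87×10^7×2.328×10^-2/1.016×10^4)
L = 12.7 in

L_max ≈ 12.7 in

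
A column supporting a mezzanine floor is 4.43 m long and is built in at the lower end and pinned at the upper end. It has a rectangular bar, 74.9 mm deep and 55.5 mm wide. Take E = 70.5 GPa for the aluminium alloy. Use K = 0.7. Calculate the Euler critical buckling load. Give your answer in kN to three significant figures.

Buckling occurs about the weak axis: I_min = h·b³/12 with b = 55.5 mm (the shorter side).
I_min = 74.9×55.5³/12 = 1.067×10^6 mm⁴
I = 1.067×10^6 mm⁴ = 1.067×10^-6 m⁴
Effective length L_e = K·L = 0.7 × 4.43 = 3.101 m
P_cr = π²EI / L_e² = π² × 70.5×10⁹ × 1.067×10^-6 / 3.101² = 7.721×10^4 N

P_cr ≈ 77.2 kN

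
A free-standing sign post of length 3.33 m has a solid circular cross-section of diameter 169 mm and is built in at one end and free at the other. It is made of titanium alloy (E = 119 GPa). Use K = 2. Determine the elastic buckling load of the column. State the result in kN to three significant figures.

I = πd⁴/64 = π×169⁴/64 = 4.004×10^7 mm⁴
I = 4.004×10^7 mm⁴ = 4.004×10^-5 m⁴
Effective length L_e = K·L = 2 × 3.33 = 6.660 m
P_cr = π²EI / L_e² = π² × 119×10⁹ × 4.004×10^-5 / 6.660² = 1.060×10^6 N

P_cr ≈ 1060 kN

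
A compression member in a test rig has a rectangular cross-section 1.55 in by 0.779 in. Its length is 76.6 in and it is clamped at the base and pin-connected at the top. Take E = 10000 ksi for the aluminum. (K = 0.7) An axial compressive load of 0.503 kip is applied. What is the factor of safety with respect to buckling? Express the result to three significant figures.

n ≈ 4.17

Buckling occurs about the weak axis: I_min = h·b³/12 with b = 0.779 in (the shorter side).
I_min = 1.55×0.779³/12 = 6.106×10^-2 in⁴
Effective length L_e = K·L = 0.7 × 76.6 = 53.62 in
P_cr = π²EI / L_e² = π² × 10000×10³ × 6.106×10^-2 / 53.62² = 2.096×10^3 lb
Factor of safety n = P_cr / P = 2.0961 / 0.503 = 4.17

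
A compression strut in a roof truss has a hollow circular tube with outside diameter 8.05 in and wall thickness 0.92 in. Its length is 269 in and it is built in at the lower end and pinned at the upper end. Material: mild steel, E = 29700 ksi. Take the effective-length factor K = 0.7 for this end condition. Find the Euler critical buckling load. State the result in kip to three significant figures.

P_cr ≈ 1100 kip

Inner diameter d_i = 8.05 − 2×0.92 = 6.210 in
I = π(d_o⁴ − d_i⁴)/64 = π(8.05⁴ − 6.210⁴)/64 = 133.1 in⁴
Effective length L_e = K·L = 0.7 × 269 = 188.3 in
P_cr = π²EI / L_e² = π² × 29700×10³ × 133.1 / 188.3² = 1.101×10^6 lb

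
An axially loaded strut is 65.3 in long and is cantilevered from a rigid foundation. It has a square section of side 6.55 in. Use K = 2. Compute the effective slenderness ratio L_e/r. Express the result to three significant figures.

λ ≈ 69.1

I = a⁴/12 = 6.55⁴/12 = 153.4 in⁴
A = 42.90 in²;  r_min = √(I/A) = √(153.4/42.90) = 1.891 in
L_e = K·L = 2 × 65.3 = 130.6 in
λ = L_e / r_min = 130.60 / 1.891 = 69.1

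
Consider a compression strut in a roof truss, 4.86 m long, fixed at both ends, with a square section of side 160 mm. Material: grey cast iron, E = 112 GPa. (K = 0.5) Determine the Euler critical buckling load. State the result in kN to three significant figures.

I = a⁴/12 = 160⁴/12 = 5.461×10^7 mm⁴
I = 5.461×10^7 mm⁴ = 5.461×10^-5 m⁴
Effective length L_e = K·L = 0.5 × 4.86 = 2.430 m
P_cr = π²EI / L_e² = π² × 112×10⁹ × 5.461×10^-5 / 2.430² = 1.022×10^7 N

P_cr ≈ 10200 kN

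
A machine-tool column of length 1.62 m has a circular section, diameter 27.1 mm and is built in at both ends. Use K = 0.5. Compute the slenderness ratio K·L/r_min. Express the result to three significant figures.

For a solid circle r = d/4 = 27.1/4 = 6.775 mm
L_e = K·L = 0.5 × 1.62 m = 0.8100 m = 810.00 mm
λ = L_e / r_min = 810.00 / 6.775 = 120

λ ≈ 120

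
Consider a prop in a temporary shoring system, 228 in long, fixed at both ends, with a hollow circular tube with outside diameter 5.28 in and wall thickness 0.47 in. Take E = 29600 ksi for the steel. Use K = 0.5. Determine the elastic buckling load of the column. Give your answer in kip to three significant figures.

Inner diameter d_i = 5.28 − 2×0.47 = 4.340 in
I = π(d_o⁴ − d_i⁴)/64 = π(5.28⁴ − 4.340⁴)/64 = 20.74 in⁴
Effective length L_e = K·L = 0.5 × 228 = 114.0 in
P_cr = π²EI / L_e² = π² × 29600×10³ × 20.74 / 114.0² = 4.661×10^5 lb

P_cr ≈ 466 kip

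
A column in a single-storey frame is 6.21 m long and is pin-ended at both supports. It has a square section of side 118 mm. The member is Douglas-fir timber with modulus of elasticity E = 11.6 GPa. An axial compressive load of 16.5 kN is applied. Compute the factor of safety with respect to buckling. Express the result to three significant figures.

n ≈ 2.91

I = a⁴/12 = 118⁴/12 = 1.616×10^7 mm⁴
I = 1.616×10^7 mm⁴ = 1.616×10^-5 m⁴
Effective length L_e = K·L = 1 × 6.21 = 6.210 m
P_cr = π²EI / L_e² = π² × 11.6×10⁹ × 1.616×10^-5 / 6.210² = 4.796×10^4 N
Factor of safety n = P_cr / P = 47.965 / 16.5 = 2.91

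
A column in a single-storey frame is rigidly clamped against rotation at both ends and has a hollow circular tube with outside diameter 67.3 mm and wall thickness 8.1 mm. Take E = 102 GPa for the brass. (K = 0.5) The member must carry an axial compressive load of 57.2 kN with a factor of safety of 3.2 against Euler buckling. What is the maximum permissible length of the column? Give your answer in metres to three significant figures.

L_max ≈ 3.85 m

Inner diameter d_i = 67.3 − 2×8.1 = 51.10 mm
I = π(d_o⁴ − d_i⁴)/64 = π(67.3⁴ − 51.10⁴)/64 = 6.723×10^5 mm⁴
I = 6.723×10^-7 m⁴
Required critical load P_cr = n·P = 3.2 × 57.2 = 183.0 kN = 1.830×10^5 N
From P_cr = π²EI/(K·L)²:  L = (1/K)·√(π²EI/P_cr) = (1/0.5)·√(π²×1.02×10^11×6.723×10^-7/1.830×10^5)
L = 3.85 m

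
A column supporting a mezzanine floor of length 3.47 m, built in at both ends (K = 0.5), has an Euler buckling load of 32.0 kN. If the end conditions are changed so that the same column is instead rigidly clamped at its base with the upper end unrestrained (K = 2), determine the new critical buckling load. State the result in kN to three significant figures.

P_cr ∝ 1/K², so P_cr,new = P_cr,old × (K_old/K_new)² = 32.0 × (0.5/2)²
= 32.0 × 0.06250 = 2.00 kN

P_cr ≈ 2.00 kN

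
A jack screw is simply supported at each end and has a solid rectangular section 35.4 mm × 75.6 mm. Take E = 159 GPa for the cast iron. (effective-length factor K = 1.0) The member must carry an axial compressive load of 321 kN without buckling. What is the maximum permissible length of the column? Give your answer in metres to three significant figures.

L_max ≈ 1.17 m

Buckling occurs about the weak axis: I_min = h·b³/12 with b = 35.4 mm (the shorter side).
I_min = 75.6×35.4³/12 = 2.795×10^5 mm⁴
I = 2.795×10^-7 m⁴
At the buckling limit P_cr = P = 3.210×10^5 N
From P_cr = π²EI/(K·L)²:  L = (1/K)·√(π²EI/P_cr) = (1/1)·√(π²×1.59×10^11×2.795×10^-7/3.210×10^5)
L = 1.17 m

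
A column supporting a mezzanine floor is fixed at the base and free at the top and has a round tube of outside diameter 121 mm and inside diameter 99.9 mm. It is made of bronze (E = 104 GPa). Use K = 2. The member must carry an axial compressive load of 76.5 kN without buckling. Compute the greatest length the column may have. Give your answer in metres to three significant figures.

d_o = 121 mm, d_i = 99.9 mm
I = π(d_o⁴ − d_i⁴)/64 = π(121⁴ − 99.90⁴)/64 = 5.633×10^6 mm⁴
I = 5.633×10^-6 m⁴
At the buckling limit P_cr = P = 7.650×10^4 N
From P_cr = π²EI/(K·L)²:  L = (1/K)·√(π²EI/P_cr) = (1/2)·√(π²×1.04×10^11×5.633×10^-6/7.650×10^4)
L = 4.35 m

L_max ≈ 4.35 m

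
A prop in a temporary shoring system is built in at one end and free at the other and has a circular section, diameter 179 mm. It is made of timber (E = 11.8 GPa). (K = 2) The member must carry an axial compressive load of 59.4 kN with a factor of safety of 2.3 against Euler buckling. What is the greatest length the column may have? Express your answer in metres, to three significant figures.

L_max ≈ 3.28 m

I = πd⁴/64 = π×179⁴/64 = 5.039×10^7 mm⁴
I = 5.039×10^-5 m⁴
Required critical load P_cr = n·P = 2.3 × 59.4 = 136.6 kN = 1.366×10^5 N
From P_cr = π²EI/(K·L)²:  L = (1/K)·√(π²EI/P_cr) = (1/2)·√(π²×1.18×10^10×5.039×10^-5/1.366×10^5)
L = 3.28 m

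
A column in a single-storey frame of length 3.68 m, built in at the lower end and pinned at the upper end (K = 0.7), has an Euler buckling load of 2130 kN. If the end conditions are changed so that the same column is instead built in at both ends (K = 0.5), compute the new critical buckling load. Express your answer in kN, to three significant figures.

P_cr ∝ 1/K², so P_cr,new = P_cr,old × (K_old/K_new)² = 2130 × (0.7/0.5)²
= 2130 × 1.960 = 4170 kN

P_cr ≈ 4170 kN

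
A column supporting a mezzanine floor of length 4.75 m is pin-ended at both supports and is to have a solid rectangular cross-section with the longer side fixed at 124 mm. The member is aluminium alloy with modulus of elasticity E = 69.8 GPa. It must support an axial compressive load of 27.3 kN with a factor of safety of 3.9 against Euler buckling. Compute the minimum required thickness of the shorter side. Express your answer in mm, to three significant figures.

b ≈ 69.6 mm

Required P_cr = n·P = 3.9 × 27.3 = 106.5 kN
L_e = K·L = 1 × 4.75 = 4.750 m
Required I = P_cr·L_e²/(π²E) = 1.065×10^5 × 4.750² / (π² × 6.98×10^10) = 3.487×10^-6 m⁴
I_req = 3.487×10^6 mm⁴
Rectangle, weak axis: I_min = h·b³/12 with h = 124 mm fixed  ⇒  b = (12I/h)^(1/3) = 69.6 mm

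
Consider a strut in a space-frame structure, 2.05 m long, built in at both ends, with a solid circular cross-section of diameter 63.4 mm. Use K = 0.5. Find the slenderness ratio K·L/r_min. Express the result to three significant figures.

I = πd⁴/64 = π×63.4⁴/64 = 7.931×10^5 mm⁴
A = 3.157×10^3 mm²;  r_min = √(I/A) = √(7.931×10^5/3.157×10^3) = 15.85 mm
L_e = K·L = 0.5 × 2.05 m = 1.025 m = 1025.0 mm
λ = L_e / r_min = 1025.0 / 15.85 = 64.7

λ ≈ 64.7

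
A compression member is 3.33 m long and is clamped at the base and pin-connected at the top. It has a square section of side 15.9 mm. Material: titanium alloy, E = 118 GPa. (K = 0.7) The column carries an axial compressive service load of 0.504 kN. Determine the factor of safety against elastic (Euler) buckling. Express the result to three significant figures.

I = a⁴/12 = 15.9⁴/12 = 5.326×10^3 mm⁴
I = 5.326×10^3 mm⁴ = 5.326×10^-9 m⁴
Effective length L_e = K·L = 0.7 × 3.33 = 2.331 m
P_cr = π²EI / L_e² = π² × 118×10⁹ × 5.326×10^-9 / 2.331² = 1.142×10^3 N
Factor of safety n = P_cr / P = 1.1416 / 0.504 = 2.27

n ≈ 2.27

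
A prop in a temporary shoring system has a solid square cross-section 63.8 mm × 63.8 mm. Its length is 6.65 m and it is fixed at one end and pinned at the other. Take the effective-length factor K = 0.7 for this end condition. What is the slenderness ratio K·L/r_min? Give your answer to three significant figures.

I = a⁴/12 = 63.8⁴/12 = 1.381×10^6 mm⁴
A = 4.070×10^3 mm²;  r_min = √(I/A) = √(1.381×10^6/4.070×10^3) = 18.42 mm
L_e = K·L = 0.7 × 6.65 m = 4.655 m = 4655.0 mm
λ = L_e / r_min = 4655.0 / 18.42 = 253

λ ≈ 253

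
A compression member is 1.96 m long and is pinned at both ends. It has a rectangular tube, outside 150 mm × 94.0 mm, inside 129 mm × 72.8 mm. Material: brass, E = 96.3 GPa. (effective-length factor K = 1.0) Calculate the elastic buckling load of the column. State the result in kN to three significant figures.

Weak-axis I_min = (h_o·b_o³ − h_i·b_i³)/12 with b_o = 94.0, b_i = 72.80 mm (shorter outer/inner sides).
I_min = (150×94.0³ − 129.0×72.80³)/12 = 6.235×10^6 mm⁴
I = 6.235×10^6 mm⁴ = 6.235×10^-6 m⁴
Effective length L_e = K·L = 1 × 1.96 = 1.960 m
P_cr = π²EI / L_e² = π² × 96.3×10⁹ × 6.235×10^-6 / 1.960² = 1.543×10^6 N

P_cr ≈ 1540 kN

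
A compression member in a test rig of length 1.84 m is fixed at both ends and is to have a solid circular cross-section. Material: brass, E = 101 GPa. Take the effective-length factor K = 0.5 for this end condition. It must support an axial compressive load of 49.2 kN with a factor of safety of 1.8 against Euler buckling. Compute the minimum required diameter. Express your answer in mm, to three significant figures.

Required P_cr = n·P = 1.8 × 49.2 = 88.56 kN
L_e = K·L = 0.5 × 1.84 = 0.9200 m
Required I = P_cr·L_e²/(π²E) = 8.856×10^4 × 0.9200² / (π² × 1.01×10^11) = 7.520×10^-8 m⁴
I_req = 7.520×10^4 mm⁴
Solid circle: I = πd⁴/64  ⇒  d = (64I/π)^(1/4) = (64×7.520×10^4/π)^(1/4) = 35.2 mm

d ≈ 35.2 mm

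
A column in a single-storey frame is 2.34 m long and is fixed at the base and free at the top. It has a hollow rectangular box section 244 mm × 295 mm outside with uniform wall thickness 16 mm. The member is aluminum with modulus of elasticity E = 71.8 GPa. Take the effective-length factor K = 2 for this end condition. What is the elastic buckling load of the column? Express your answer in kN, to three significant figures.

P_cr ≈ 4800 kN

Inner dimensions: h_i = 295 − 2×16 = 263.0 mm, b_i = 244 − 2×16 = 212.0 mm
Weak-axis I_min = (h_o·b_o³ − h_i·b_i³)/12 with b_o = 244, b_i = 212.0 mm (shorter outer/inner sides).
I_min = (295×244³ − 263.0×212.0³)/12 = 1.483×10^8 mm⁴
I = 1.483×10^8 mm⁴ = 1.483×10^-4 m⁴
Effective length L_e = K·L = 2 × 2.34 = 4.680 m
P_cr = π²EI / L_e² = π² × 71.8×10⁹ × 1.483×10^-4 / 4.680² = 4.798×10^6 N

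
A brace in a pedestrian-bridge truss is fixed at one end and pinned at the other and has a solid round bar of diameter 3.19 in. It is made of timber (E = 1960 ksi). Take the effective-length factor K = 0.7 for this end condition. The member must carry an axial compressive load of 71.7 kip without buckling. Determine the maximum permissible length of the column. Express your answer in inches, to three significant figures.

I = πd⁴/64 = π×3.19⁴/64 = 5.083 in⁴
At the buckling limit P_cr = P = 7.170×10^4 lb
From P_cr = π²EI/(K·L)²:  L = (1/K)·√(π²EI/P_cr) = (1/0.7)·√(π²×1.96×10^6×5.083/7.170×10^4)
L = 52.9 in

L_max ≈ 52.9 in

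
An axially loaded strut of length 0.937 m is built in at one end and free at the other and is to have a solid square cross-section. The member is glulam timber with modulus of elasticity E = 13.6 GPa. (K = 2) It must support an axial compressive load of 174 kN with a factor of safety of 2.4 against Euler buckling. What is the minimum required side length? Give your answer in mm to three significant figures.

a ≈ 107 mm

Required P_cr = n·P = 2.4 × 174 = 417.6 kN
L_e = K·L = 2 × 0.937 = 1.874 m
Required I = P_cr·L_e²/(π²E) = 4.176×10^5 × 1.874² / (π² × 1.36×10^10) = 1.093×10^-5 m⁴
I_req = 1.093×10^7 mm⁴
Solid square: I = a⁴/12  ⇒  a = (12I)^(1/4) = (12×1.093×10^7)^(1/4) = 107 mm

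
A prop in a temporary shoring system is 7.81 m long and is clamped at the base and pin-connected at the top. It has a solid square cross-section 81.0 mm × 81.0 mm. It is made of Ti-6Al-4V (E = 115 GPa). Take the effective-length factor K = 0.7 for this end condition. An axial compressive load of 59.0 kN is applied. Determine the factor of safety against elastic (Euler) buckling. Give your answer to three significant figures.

I = a⁴/12 = 81.0⁴/12 = 3.587×10^6 mm⁴
I = 3.587×10^6 mm⁴ = 3.587×10^-6 m⁴
Effective length L_e = K·L = 0.7 × 7.81 = 5.467 m
P_cr = π²EI / L_e² = π² × 115×10⁹ × 3.587×10^-6 / 5.467² = 1.362×10^5 N
Factor of safety n = P_cr / P = 136.23 / 59.0 = 2.31

n ≈ 2.31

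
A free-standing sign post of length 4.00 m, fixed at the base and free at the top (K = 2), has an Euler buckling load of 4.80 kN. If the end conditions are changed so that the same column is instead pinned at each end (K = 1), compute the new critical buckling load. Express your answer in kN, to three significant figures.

P_cr ∝ 1/K², so P_cr,new = P_cr,old × (K_old/K_new)² = 4.80 × (2/1)²
= 4.80 × 4.000 = 19.2 kN

P_cr ≈ 19.2 kN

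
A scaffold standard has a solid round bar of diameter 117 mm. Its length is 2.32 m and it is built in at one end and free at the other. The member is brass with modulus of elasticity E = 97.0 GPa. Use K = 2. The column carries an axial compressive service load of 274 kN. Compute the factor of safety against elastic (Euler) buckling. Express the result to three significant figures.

n ≈ 1.49

I = πd⁴/64 = π×117⁴/64 = 9.198×10^6 mm⁴
I = 9.198×10^6 mm⁴ = 9.198×10^-6 m⁴
Effective length L_e = K·L = 2 × 2.32 = 4.640 m
P_cr = π²EI / L_e² = π² × 97.0×10⁹ × 9.198×10^-6 / 4.640² = 4.090×10^5 N
Factor of safety n = P_cr / P = 409.02 / 274 = 1.49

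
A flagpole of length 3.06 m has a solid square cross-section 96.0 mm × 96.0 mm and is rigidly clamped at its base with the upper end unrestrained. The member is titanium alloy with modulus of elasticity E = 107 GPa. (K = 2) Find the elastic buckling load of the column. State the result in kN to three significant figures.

I = a⁴/12 = 96.0⁴/12 = 7.078×10^6 mm⁴
I = 7.078×10^6 mm⁴ = 7.078×10^-6 m⁴
Effective length L_e = K·L = 2 × 3.06 = 6.120 m
P_cr = π²EI / L_e² = π² × 107×10⁹ × 7.078×10^-6 / 6.120² = 1.996×10^5 N

P_cr ≈ 200 kN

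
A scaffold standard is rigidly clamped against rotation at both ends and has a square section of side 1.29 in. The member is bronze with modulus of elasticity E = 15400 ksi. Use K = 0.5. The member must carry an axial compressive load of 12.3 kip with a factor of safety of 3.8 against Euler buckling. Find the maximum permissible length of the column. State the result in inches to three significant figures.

I = a⁴/12 = 1.29⁴/12 = 0.2308 in⁴
Required critical load P_cr = n·P = 3.8 × 12.3 = 46.74 kip = 4.674×10^4 lb
From P_cr = π²EI/(K·L)²:  L = (1/K)·√(π²EI/P_cr) = (1/0.5)·√(π²×1.54×10^7×0.2308/4.674×10^4)
L = 54.8 in

L_max ≈ 54.8 in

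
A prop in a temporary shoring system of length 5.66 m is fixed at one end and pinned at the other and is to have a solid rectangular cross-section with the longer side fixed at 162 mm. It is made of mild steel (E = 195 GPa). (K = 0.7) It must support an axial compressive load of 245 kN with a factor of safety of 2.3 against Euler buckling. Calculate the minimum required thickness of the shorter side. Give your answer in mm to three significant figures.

b ≈ 69.8 mm

Required P_cr = n·P = 2.3 × 245 = 563.5 kN
L_e = K·L = 0.7 × 5.66 = 3.962 m
Required I = P_cr·L_e²/(π²E) = 5.635×10^5 × 3.962² / (π² × 1.95×10^11) = 4.596×10^-6 m⁴
I_req = 4.596×10^6 mm⁴
Rectangle, weak axis: I_min = h·b³/12 with h = 162 mm fixed  ⇒  b = (12I/h)^(1/3) = 69.8 mm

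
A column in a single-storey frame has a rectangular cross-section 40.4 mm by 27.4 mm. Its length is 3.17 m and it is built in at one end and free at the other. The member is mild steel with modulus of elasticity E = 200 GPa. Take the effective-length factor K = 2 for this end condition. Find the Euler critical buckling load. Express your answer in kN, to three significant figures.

P_cr ≈ 3.40 kN

Buckling occurs about the weak axis: I_min = h·b³/12 with b = 27.4 mm (the shorter side).
I_min = 40.4×27.4³/12 = 6.926×10^4 mm⁴
I = 6.926×10^4 mm⁴ = 6.926×10^-8 m⁴
Effective length L_e = K·L = 2 × 3.17 = 6.340 m
P_cr = π²EI / L_e² = π² × 200×10⁹ × 6.926×10^-8 / 6.340² = 3.401×10^3 N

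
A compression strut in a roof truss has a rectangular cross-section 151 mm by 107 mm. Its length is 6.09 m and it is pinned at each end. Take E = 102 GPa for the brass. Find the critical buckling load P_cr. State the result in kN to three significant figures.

P_cr ≈ 418 kN

Buckling occurs about the weak axis: I_min = h·b³/12 with b = 107 mm (the shorter side).
I_min = 151×107³/12 = 1.542×10^7 mm⁴
I = 1.542×10^7 mm⁴ = 1.542×10^-5 m⁴
Effective length L_e = K·L = 1 × 6.09 = 6.090 m
P_cr = π²EI / L_e² = π² × 102×10⁹ × 1.542×10^-5 / 6.090² = 4.184×10^5 N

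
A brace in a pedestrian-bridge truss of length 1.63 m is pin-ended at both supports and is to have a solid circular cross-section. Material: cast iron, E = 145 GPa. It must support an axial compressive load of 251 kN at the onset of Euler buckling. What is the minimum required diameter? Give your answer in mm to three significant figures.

L_e = K·L = 1 × 1.63 = 1.630 m
Required I = P_cr·L_e²/(π²E) = 2.510×10^5 × 1.630² / (π² × 1.45×10^11) = 4.660×10^-7 m⁴
I_req = 4.660×10^5 mm⁴
Solid circle: I = πd⁴/64  ⇒  d = (64I/π)^(1/4) = (64×4.660×10^5/π)^(1/4) = 55.5 mm

d ≈ 55.5 mm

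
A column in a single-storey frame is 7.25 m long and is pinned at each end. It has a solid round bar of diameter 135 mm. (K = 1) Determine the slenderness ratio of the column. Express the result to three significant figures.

I = πd⁴/64 = π×135⁴/64 = 1.630×10^7 mm⁴
A = 1.431×10^4 mm²;  r_min = √(I/A) = √(1.630×10^7/1.431×10^4) = 33.75 mm
L_e = K·L = 1 × 7.25 m = 7.250 m = 7250.0 mm
λ = L_e / r_min = 7250.0 / 33.75 = 215

λ ≈ 215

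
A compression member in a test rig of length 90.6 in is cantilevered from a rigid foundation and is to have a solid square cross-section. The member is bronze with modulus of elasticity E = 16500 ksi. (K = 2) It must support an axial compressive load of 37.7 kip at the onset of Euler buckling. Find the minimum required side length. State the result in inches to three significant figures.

a ≈ 3.09 in

L_e = K·L = 2 × 90.6 = 181.2 in
Required I = P_cr·L_e²/(π²E) = 3.770×10^4 × 181.2² / (π² × 1.65×10^7) = 7.601 in⁴
Solid square: I = a⁴/12  ⇒  a = (12I)^(1/4) = (12×7.601)^(1/4) = 3.09 in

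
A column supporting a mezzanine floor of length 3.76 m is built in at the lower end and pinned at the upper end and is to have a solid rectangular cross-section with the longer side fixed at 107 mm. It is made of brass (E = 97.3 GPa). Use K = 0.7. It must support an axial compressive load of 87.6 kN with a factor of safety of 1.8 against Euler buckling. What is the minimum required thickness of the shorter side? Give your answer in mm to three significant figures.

b ≈ 50.3 mm

Required P_cr = n·P = 1.8 × 87.6 = 157.7 kN
L_e = K·L = 0.7 × 3.76 = 2.632 m
Required I = P_cr·L_e²/(π²E) = 1.577×10^5 × 2.632² / (π² × 9.73×10^10) = 1.137×10^-6 m⁴
I_req = 1.137×10^6 mm⁴
Rectangle, weak axis: I_min = h·b³/12 with h = 107 mm fixed  ⇒  b = (12I/h)^(1/3) = 50.3 mm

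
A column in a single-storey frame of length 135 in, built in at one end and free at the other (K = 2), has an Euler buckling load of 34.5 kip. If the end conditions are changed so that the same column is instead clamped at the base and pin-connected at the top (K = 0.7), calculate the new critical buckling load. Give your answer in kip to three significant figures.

P_cr ∝ 1/K², so P_cr,new = P_cr,old × (K_old/K_new)² = 34.5 × (2/0.7)²
= 34.5 × 8.163 = 282 kip

P_cr ≈ 282 kip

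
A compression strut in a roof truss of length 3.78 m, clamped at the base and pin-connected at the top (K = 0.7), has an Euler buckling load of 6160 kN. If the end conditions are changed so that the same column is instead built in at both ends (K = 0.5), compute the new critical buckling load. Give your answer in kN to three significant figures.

P_cr ≈ 12100 kN

P_cr ∝ 1/K², so P_cr,new = P_cr,old × (K_old/K_new)² = 6160 × (0.7/0.5)²
= 6160 × 1.960 = 12100 kN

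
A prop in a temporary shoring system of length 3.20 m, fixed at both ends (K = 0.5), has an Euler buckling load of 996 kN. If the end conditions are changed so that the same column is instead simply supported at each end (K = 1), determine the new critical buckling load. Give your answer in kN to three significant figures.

P_cr ∝ 1/K², so P_cr,new = P_cr,old × (K_old/K_new)² = 996 × (0.5/1)²
= 996 × 0.2500 = 249 kN

P_cr ≈ 249 kN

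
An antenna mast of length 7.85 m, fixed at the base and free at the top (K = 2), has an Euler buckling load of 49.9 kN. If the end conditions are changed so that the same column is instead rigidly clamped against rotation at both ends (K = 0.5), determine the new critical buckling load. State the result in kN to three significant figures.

P_cr ≈ 798 kN

P_cr ∝ 1/K², so P_cr,new = P_cr,old × (K_old/K_new)² = 49.9 × (2/0.5)²
= 49.9 × 16.00 = 798 kN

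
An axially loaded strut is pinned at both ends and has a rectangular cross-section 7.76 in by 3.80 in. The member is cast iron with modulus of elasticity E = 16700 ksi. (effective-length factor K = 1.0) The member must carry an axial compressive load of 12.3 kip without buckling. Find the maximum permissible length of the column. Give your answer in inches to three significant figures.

L_max ≈ 690 in

Buckling occurs about the weak axis: I_min = h·b³/12 with b = 3.80 in (the shorter side).
I_min = 7.76×3.80³/12 = 35.48 in⁴
At the buckling limit P_cr = P = 1.230×10^4 lb
From P_cr = π²EI/(K·L)²:  L = (1/K)·√(π²EI/P_cr) = (1/1)·√(π²×1.67×10^7×35.48/1.230×10^4)
L = 690 in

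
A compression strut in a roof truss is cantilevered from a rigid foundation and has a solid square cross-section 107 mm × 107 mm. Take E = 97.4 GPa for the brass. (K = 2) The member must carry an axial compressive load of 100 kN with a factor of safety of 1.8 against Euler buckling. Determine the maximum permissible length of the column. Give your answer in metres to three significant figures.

I = a⁴/12 = 107⁴/12 = 1.092×10^7 mm⁴
I = 1.092×10^-5 m⁴
Required critical load P_cr = n·P = 1.8 × 100 = 180.0 kN = 1.800×10^5 N
From P_cr = π²EI/(K·L)²:  L = (1/K)·√(π²EI/P_cr) = (1/2)·√(π²×9.74×10^10×1.092×10^-5/1.800×10^5)
L = 3.82 m

L_max ≈ 3.82 m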